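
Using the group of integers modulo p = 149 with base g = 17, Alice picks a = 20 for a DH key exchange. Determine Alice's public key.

Public value = 17^{20} \pmod{149}.
17^1 ≡ 17 (mod 149)
17^2 = (17^1)^2 ≡ 17^2 = 289 ≡ 140 (mod 149)
17^4 = (17^2)^2 ≡ 140^2 = 19600 ≡ 81 (mod 149)
17^8 = (17^4)^2 ≡ 81^2 = 6561 ≡ 5 (mod 149)
17^16 = (17^8)^2 ≡ 5^2 = 25 ≡ 25 (mod 149)
17^20 = 17^16 · 17^4 ≡ 25 · 81 ≡ 88 (mod 149).

88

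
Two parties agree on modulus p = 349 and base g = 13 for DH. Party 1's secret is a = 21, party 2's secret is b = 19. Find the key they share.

Party 2 sends B = g^b mod p = 13^19 mod 349.
13^1 ≡ 13 (mod 349)
13^2 = (13^1)^2 ≡ 13^2 = 169 ≡ 169 (mod 349)
13^4 = (13^2)^2 ≡ 169^2 = 28561 ≡ 292 (mod 349)
13^8 = (13^4)^2 ≡ 292^2 = 85264 ≡ 108 (mod 349)
13^16 = (13^8)^2 ≡ 108^2 = 11664 ≡ 147 (mod 349)
13^19 = 13^16 · 13^2 · 13^1 ≡ 147 · 169 · 13 ≡ 134 (mod 349).
So B = 134. Party 1 then computes K = B^a mod p = 134^21 mod 349.
134^1 ≡ 134 (mod 349)
134^2 = (134^1)^2 ≡ 134^2 = 17956 ≡ 157 (mod 349)
134^4 = (134^2)^2 ≡ 157^2 = 24649 ≡ 219 (mod 349)
134^8 = (134^4)^2 ≡ 219^2 = 47961 ≡ 148 (mod 349)
134^16 = (134^8)^2 ≡ 148^2 = 21904 ≡ 266 (mod 349)
134^21 = 134^16 · 134^4 · 134^1 ≡ 266 · 219 · 134 ≡ 302 (mod 349).

302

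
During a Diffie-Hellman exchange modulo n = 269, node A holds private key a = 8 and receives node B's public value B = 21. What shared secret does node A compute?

36

Shared key K = 21^8 mod 269.
21^1 ≡ 21 (mod 269)
21^2 = (21^1)^2 ≡ 21^2 = 441 ≡ 172 (mod 269)
21^4 = (21^2)^2 ≡ 172^2 = 29584 ≡ 263 (mod 269)
21^8 = (21^4)^2 ≡ 263^2 = 69169 ≡ 36 (mod 269)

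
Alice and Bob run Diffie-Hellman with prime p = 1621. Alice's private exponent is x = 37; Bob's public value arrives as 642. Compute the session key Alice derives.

Shared key K = 642^37 mod 1621.
642^1 ≡ 642 (mod 1621)
642^2 = (642^1)^2 ≡ 642^2 = 412164 ≡ 430 (mod 1621)
642^4 = (642^2)^2 ≡ 430^2 = 184900 ≡ 106 (mod 1621)
642^8 = (642^4)^2 ≡ 106^2 = 11236 ≡ 1510 (mod 1621)
642^16 = (642^8)^2 ≡ 1510^2 = 2280100 ≡ 974 (mod 1621)
642^32 = (642^16)^2 ≡ 974^2 = 948676 ≡ 391 (mod 1621)
642^37 = 642^32 · 642^4 · 642^1 ≡ 391 · 106 · 642 ≡ 1238 (mod 1621).

1238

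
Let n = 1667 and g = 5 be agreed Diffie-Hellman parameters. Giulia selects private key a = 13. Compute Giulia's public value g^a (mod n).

700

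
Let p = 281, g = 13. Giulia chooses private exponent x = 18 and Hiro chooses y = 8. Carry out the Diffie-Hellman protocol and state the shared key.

101

Giulia sends A = g^x mod p = 13^18 mod 281.
13^1 ≡ 13 (mod 281)
13^2 = (13^1)^2 ≡ 13^2 = 169 ≡ 169 (mod 281)
13^4 = (13^2)^2 ≡ 169^2 = 28561 ≡ 180 (mod 281)
13^8 = (13^4)^2 ≡ 180^2 = 32400 ≡ 85 (mod 281)
13^16 = (13^8)^2 ≡ 85^2 = 7225 ≡ 200 (mod 281)
13^18 = 13^16 · 13^2 ≡ 200 · 169 ≡ 80 (mod 281).
So A = 80. Hiro then computes K = A^y mod p = 80^8 mod 281.
80^1 ≡ 80 (mod 281)
80^2 = (80^1)^2 ≡ 80^2 = 6400 ≡ 218 (mod 281)
80^4 = (80^2)^2 ≡ 218^2 = 47524 ≡ 35 (mod 281)
80^8 = (80^4)^2 ≡ 35^2 = 1225 ≡ 101 (mod 281)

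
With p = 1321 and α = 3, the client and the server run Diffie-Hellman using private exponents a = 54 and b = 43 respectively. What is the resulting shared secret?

399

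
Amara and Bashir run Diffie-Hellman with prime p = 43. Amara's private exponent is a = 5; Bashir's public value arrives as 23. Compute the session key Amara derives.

Shared key K = 23^5 mod 43.
23^1 ≡ 23 (mod 43)
23^2 = (23^1)^2 ≡ 23^2 = 529 ≡ 13 (mod 43)
23^4 = (23^2)^2 ≡ 13^2 = 169 ≡ 40 (mod 43)
23^5 = 23^4 · 23^1 ≡ 40 · 23 ≡ 17 (mod 43).

17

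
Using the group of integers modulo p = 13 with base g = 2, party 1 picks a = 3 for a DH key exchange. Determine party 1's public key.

8

Public value = 2^3 mod 13.
2^1 ≡ 2 (mod 13)
2^2 = (2^1)^2 ≡ 2^2 = 4 ≡ 4 (mod 13)
2^3 = 2^2 · 2^1 ≡ 4 · 2 ≡ 8 (mod 13).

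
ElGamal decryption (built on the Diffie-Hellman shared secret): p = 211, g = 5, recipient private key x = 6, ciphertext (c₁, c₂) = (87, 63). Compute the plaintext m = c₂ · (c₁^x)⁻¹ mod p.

115

Shared mask s = c₁^x mod p = 87^6 mod 211.
87^1 ≡ 87 (mod 211)
87^2 = (87^1)^2 ≡ 87^2 = 7569 ≡ 184 (mod 211)
87^4 = (87^2)^2 ≡ 184^2 = 33856 ≡ 96 (mod 211)
87^6 = 87^4 · 87^2 ≡ 96 · 184 ≡ 151 (mod 211).
So s = 151; s⁻¹ ≡ 109 (mod 211).
m = c₂ · s⁻¹ mod 211 = 63 · 109 mod 211 = 115.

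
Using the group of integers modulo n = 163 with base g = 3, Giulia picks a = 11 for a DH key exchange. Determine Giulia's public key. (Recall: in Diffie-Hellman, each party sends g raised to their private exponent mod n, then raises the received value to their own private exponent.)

129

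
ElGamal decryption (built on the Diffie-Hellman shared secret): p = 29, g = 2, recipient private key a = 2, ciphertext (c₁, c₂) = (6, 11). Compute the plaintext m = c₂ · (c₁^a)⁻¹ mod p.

14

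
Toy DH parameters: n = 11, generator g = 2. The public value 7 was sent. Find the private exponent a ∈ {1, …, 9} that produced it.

7

Try successive powers of 2 modulo 11:
2^1 ≡ 2
2^2 ≡ 4
2^3 ≡ 8
2^4 ≡ 5
2^5 ≡ 10
2^6 ≡ 9
2^7 ≡ 7
Found: a = 7.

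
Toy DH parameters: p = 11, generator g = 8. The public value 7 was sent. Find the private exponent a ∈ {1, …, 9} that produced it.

Try successive powers of 8 modulo 11:
8^1 ≡ 8
8^2 ≡ 9
8^3 ≡ 6
8^4 ≡ 4
8^5 ≡ 10
8^6 ≡ 3
8^7 ≡ 2
8^8 ≡ 5
8^9 ≡ 7
Found: a = 9.

9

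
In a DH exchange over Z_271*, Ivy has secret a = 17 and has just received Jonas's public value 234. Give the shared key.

Shared key K = 234^17 mod 271.
234^1 ≡ 234 (mod 271)
234^2 = (234^1)^2 ≡ 234^2 = 54756 ≡ 14 (mod 271)
234^4 = (234^2)^2 ≡ 14^2 = 196 ≡ 196 (mod 271)
234^8 = (234^4)^2 ≡ 196^2 = 38416 ≡ 205 (mod 271)
234^16 = (234^8)^2 ≡ 205^2 = 42025 ≡ 20 (mod 271)
234^17 = 234^16 · 234^1 ≡ 20 · 234 ≡ 73 (mod 271).

73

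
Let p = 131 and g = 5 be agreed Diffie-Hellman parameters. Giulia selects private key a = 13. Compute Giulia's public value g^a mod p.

Public value = 5^13 mod 131.
5^1 ≡ 5 (mod 131)
5^2 = (5^1)^2 ≡ 5^2 = 25 ≡ 25 (mod 131)
5^4 = (5^2)^2 ≡ 25^2 = 625 ≡ 101 (mod 131)
5^8 = (5^4)^2 ≡ 101^2 = 10201 ≡ 114 (mod 131)
5^13 = 5^8 · 5^4 · 5^1 ≡ 114 · 101 · 5 ≡ 61 (mod 131).

61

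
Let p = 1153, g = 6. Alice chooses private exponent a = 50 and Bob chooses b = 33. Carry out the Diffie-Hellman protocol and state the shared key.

596

Bob sends B = g^b mod p = 6^33 mod 1153.
6^1 ≡ 6 (mod 1153)
6^2 = (6^1)^2 ≡ 6^2 = 36 ≡ 36 (mod 1153)
6^4 = (6^2)^2 ≡ 36^2 = 1296 ≡ 143 (mod 1153)
6^8 = (6^4)^2 ≡ 143^2 = 20449 ≡ 848 (mod 1153)
6^16 = (6^8)^2 ≡ 848^2 = 719104 ≡ 785 (mod 1153)
6^32 = (6^16)^2 ≡ 785^2 = 616225 ≡ 523 (mod 1153)
6^33 = 6^32 · 6^1 ≡ 523 · 6 ≡ 832 (mod 1153).
So B = 832. Alice then computes K = B^a mod p = 832^50 mod 1153.
832^1 ≡ 832 (mod 1153)
832^2 = (832^1)^2 ≡ 832^2 = 692224 ≡ 424 (mod 1153)
832^4 = (832^2)^2 ≡ 424^2 = 179776 ≡ 1061 (mod 1153)
832^8 = (832^4)^2 ≡ 1061^2 = 1125721 ≡ 393 (mod 1153)
832^16 = (832^8)^2 ≡ 393^2 = 154449 ≡ 1100 (mod 1153)
832^32 = (832^16)^2 ≡ 1100^2 = 1210000 ≡ 503 (mod 1153)
832^50 = 832^32 · 832^16 · 832^2 ≡ 503 · 1100 · 424 ≡ 596 (mod 1153).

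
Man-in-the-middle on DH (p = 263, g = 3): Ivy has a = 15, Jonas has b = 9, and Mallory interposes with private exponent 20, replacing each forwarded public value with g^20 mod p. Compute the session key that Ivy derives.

235

Ivy receives Mallory's public value M = 3^20 mod 263 instead of the honest one.
3^1 ≡ 3 (mod 263)
3^2 = (3^1)^2 ≡ 3^2 = 9 ≡ 9 (mod 263)
3^4 = (3^2)^2 ≡ 9^2 = 81 ≡ 81 (mod 263)
3^8 = (3^4)^2 ≡ 81^2 = 6561 ≡ 249 (mod 263)
3^16 = (3^8)^2 ≡ 249^2 = 62001 ≡ 196 (mod 263)
3^20 = 3^16 · 3^4 ≡ 196 · 81 ≡ 96 (mod 263).
So M = 96. Ivy computes K = M^15 mod 263.
96^1 ≡ 96 (mod 263)
96^2 = (96^1)^2 ≡ 96^2 = 9216 ≡ 11 (mod 263)
96^4 = (96^2)^2 ≡ 11^2 = 121 ≡ 121 (mod 263)
96^8 = (96^4)^2 ≡ 121^2 = 14641 ≡ 176 (mod 263)
96^15 = 96^8 · 96^4 · 96^2 · 96^1 ≡ 176 · 121 · 11 · 96 ≡ 235 (mod 263).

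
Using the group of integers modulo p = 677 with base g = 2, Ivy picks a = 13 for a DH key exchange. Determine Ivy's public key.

Public value = 2^13 (mod 677).
2^1 ≡ 2 (mod 677)
2^2 = (2^1)^2 ≡ 2^2 = 4 ≡ 4 (mod 677)
2^4 = (2^2)^2 ≡ 4^2 = 16 ≡ 16 (mod 677)
2^8 = (2^4)^2 ≡ 16^2 = 256 ≡ 256 (mod 677)
2^13 = 2^8 · 2^4 · 2^1 ≡ 256 · 16 · 2 ≡ 68 (mod 677).

68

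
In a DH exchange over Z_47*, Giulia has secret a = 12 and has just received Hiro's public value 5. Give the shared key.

18

Shared key K = 5^12 mod 47.
5^1 ≡ 5 (mod 47)
5^2 = (5^1)^2 ≡ 5^2 = 25 ≡ 25 (mod 47)
5^4 = (5^2)^2 ≡ 25^2 = 625 ≡ 14 (mod 47)
5^8 = (5^4)^2 ≡ 14^2 = 196 ≡ 8 (mod 47)
5^12 = 5^8 · 5^4 ≡ 8 · 14 ≡ 18 (mod 47).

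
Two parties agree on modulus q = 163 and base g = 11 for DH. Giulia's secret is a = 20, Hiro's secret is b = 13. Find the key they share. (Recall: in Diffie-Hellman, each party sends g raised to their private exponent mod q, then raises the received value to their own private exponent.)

62

Hiro sends B = g^b mod q = 11^13 mod 163.
11^1 ≡ 11 (mod 163)
11^2 = (11^1)^2 ≡ 11^2 = 121 ≡ 121 (mod 163)
11^4 = (11^2)^2 ≡ 121^2 = 14641 ≡ 134 (mod 163)
11^8 = (11^4)^2 ≡ 134^2 = 17956 ≡ 26 (mod 163)
11^13 = 11^8 · 11^4 · 11^1 ≡ 26 · 134 · 11 ≡ 19 (mod 163).
So B = 19. Giulia then computes K = B^a mod q = 19^20 mod 163.
19^1 ≡ 19 (mod 163)
19^2 = (19^1)^2 ≡ 19^2 = 361 ≡ 35 (mod 163)
19^4 = (19^2)^2 ≡ 35^2 = 1225 ≡ 84 (mod 163)
19^8 = (19^4)^2 ≡ 84^2 = 7056 ≡ 47 (mod 163)
19^16 = (19^8)^2 ≡ 47^2 = 2209 ≡ 90 (mod 163)
19^20 = 19^16 · 19^4 ≡ 90 · 84 ≡ 62 (mod 163).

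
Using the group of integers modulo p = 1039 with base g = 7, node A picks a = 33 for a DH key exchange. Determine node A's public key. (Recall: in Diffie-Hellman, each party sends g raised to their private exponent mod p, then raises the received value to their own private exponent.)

316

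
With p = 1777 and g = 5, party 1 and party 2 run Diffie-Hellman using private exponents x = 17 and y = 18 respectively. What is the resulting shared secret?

Party 2 sends B = g^y mod p = 5^18 mod 1777.
5^1 ≡ 5 (mod 1777)
5^2 = (5^1)^2 ≡ 5^2 = 25 ≡ 25 (mod 1777)
5^4 = (5^2)^2 ≡ 25^2 = 625 ≡ 625 (mod 1777)
5^8 = (5^4)^2 ≡ 625^2 = 390625 ≡ 1462 (mod 1777)
5^16 = (5^8)^2 ≡ 1462^2 = 2137444 ≡ 1490 (mod 1777)
5^18 = 5^16 · 5^2 ≡ 1490 · 25 ≡ 1710 (mod 1777).
So B = 1710. Party 1 then computes K = B^x mod p = 1710^17 mod 1777.
1710^1 ≡ 1710 (mod 1777)
1710^2 = (1710^1)^2 ≡ 1710^2 = 2924100 ≡ 935 (mod 1777)
1710^4 = (1710^2)^2 ≡ 935^2 = 874225 ≡ 1718 (mod 1777)
1710^8 = (1710^4)^2 ≡ 1718^2 = 2951524 ≡ 1704 (mod 1777)
1710^16 = (1710^8)^2 ≡ 1704^2 = 2903616 ≡ 1775 (mod 1777)
1710^17 = 1710^16 · 1710^1 ≡ 1775 · 1710 ≡ 134 (mod 1777).

134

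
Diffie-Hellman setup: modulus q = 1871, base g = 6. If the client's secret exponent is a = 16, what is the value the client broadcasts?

17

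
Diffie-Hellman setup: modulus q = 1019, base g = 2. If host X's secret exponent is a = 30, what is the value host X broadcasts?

125

Public value = 2^30 mod 1019.
2^1 ≡ 2 (mod 1019)
2^2 = (2^1)^2 ≡ 2^2 = 4 ≡ 4 (mod 1019)
2^4 = (2^2)^2 ≡ 4^2 = 16 ≡ 16 (mod 1019)
2^8 = (2^4)^2 ≡ 16^2 = 256 ≡ 256 (mod 1019)
2^16 = (2^8)^2 ≡ 256^2 = 65536 ≡ 320 (mod 1019)
2^30 = 2^16 · 2^8 · 2^4 · 2^2 ≡ 320 · 256 · 16 · 4 ≡ 125 (mod 1019).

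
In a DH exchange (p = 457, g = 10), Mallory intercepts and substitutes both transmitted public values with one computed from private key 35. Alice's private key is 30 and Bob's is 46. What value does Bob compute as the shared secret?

8

Bob receives Mallory's public value M = 10^35 mod 457 instead of the honest one.
10^1 ≡ 10 (mod 457)
10^2 = (10^1)^2 ≡ 10^2 = 100 ≡ 100 (mod 457)
10^4 = (10^2)^2 ≡ 100^2 = 10000 ≡ 403 (mod 457)
10^8 = (10^4)^2 ≡ 403^2 = 162409 ≡ 174 (mod 457)
10^16 = (10^8)^2 ≡ 174^2 = 30276 ≡ 114 (mod 457)
10^32 = (10^16)^2 ≡ 114^2 = 12996 ≡ 200 (mod 457)
10^35 = 10^32 · 10^2 · 10^1 ≡ 200 · 100 · 10 ≡ 291 (mod 457).
So M = 291. Bob computes K = M^46 mod 457.
291^1 ≡ 291 (mod 457)
291^2 = (291^1)^2 ≡ 291^2 = 84681 ≡ 136 (mod 457)
291^4 = (291^2)^2 ≡ 136^2 = 18496 ≡ 216 (mod 457)
291^8 = (291^4)^2 ≡ 216^2 = 46656 ≡ 42 (mod 457)
291^16 = (291^8)^2 ≡ 42^2 = 1764 ≡ 393 (mod 457)
291^32 = (291^16)^2 ≡ 393^2 = 154449 ≡ 440 (mod 457)
291^46 = 291^32 · 291^8 · 291^4 · 291^2 ≡ 440 · 42 · 216 · 136 ≡ 8 (mod 457).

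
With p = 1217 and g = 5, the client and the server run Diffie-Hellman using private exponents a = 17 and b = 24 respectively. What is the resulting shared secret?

The server sends B = g^b mod p = 5^24 mod 1217.
5^1 ≡ 5 (mod 1217)
5^2 = (5^1)^2 ≡ 5^2 = 25 ≡ 25 (mod 1217)
5^4 = (5^2)^2 ≡ 25^2 = 625 ≡ 625 (mod 1217)
5^8 = (5^4)^2 ≡ 625^2 = 390625 ≡ 1185 (mod 1217)
5^16 = (5^8)^2 ≡ 1185^2 = 1404225 ≡ 1024 (mod 1217)
5^24 = 5^16 · 5^8 ≡ 1024 · 1185 ≡ 91 (mod 1217).
So B = 91. The client then computes K = B^a mod p = 91^17 mod 1217.
91^1 ≡ 91 (mod 1217)
91^2 = (91^1)^2 ≡ 91^2 = 8281 ≡ 979 (mod 1217)
91^4 = (91^2)^2 ≡ 979^2 = 958441 ≡ 662 (mod 1217)
91^8 = (91^4)^2 ≡ 662^2 = 438244 ≡ 124 (mod 1217)
91^16 = (91^8)^2 ≡ 124^2 = 15376 ≡ 772 (mod 1217)
91^17 = 91^16 · 91^1 ≡ 772 · 91 ≡ 883 (mod 1217).

883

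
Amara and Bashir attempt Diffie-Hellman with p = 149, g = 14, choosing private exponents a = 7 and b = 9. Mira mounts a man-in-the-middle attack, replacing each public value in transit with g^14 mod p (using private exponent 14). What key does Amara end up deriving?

113

Amara receives Mira's public value M = 14^14 mod 149 instead of the honest one.
14^1 ≡ 14 (mod 149)
14^2 = (14^1)^2 ≡ 14^2 = 196 ≡ 47 (mod 149)
14^4 = (14^2)^2 ≡ 47^2 = 2209 ≡ 123 (mod 149)
14^8 = (14^4)^2 ≡ 123^2 = 15129 ≡ 80 (mod 149)
14^14 = 14^8 · 14^4 · 14^2 ≡ 80 · 123 · 47 ≡ 133 (mod 149).
So M = 133. Amara computes K = M^7 mod 149.
133^1 ≡ 133 (mod 149)
133^2 = (133^1)^2 ≡ 133^2 = 17689 ≡ 107 (mod 149)
133^4 = (133^2)^2 ≡ 107^2 = 11449 ≡ 125 (mod 149)
133^7 = 133^4 · 133^2 · 133^1 ≡ 125 · 107 · 133 ≡ 113 (mod 149).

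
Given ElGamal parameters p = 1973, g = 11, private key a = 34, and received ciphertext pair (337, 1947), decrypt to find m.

Shared mask s = c₁^a mod p = 337^34 mod 1973.
337^1 ≡ 337 (mod 1973)
337^2 = (337^1)^2 ≡ 337^2 = 113569 ≡ 1108 (mod 1973)
337^4 = (337^2)^2 ≡ 1108^2 = 1227664 ≡ 458 (mod 1973)
337^8 = (337^4)^2 ≡ 458^2 = 209764 ≡ 626 (mod 1973)
337^16 = (337^8)^2 ≡ 626^2 = 391876 ≡ 1222 (mod 1973)
337^32 = (337^16)^2 ≡ 1222^2 = 1493284 ≡ 1696 (mod 1973)
337^34 = 337^32 · 337^2 ≡ 1696 · 1108 ≡ 872 (mod 1973).
So s = 872; s⁻¹ ≡ 224 (mod 1973).
m = c₂ · s⁻¹ mod 1973 = 1947 · 224 mod 1973 = 95.

95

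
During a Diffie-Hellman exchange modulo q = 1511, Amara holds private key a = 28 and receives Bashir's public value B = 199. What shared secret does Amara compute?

125

Shared key K = 199^28 mod 1511.
199^1 ≡ 199 (mod 1511)
199^2 = (199^1)^2 ≡ 199^2 = 39601 ≡ 315 (mod 1511)
199^4 = (199^2)^2 ≡ 315^2 = 99225 ≡ 1010 (mod 1511)
199^8 = (199^4)^2 ≡ 1010^2 = 1020100 ≡ 175 (mod 1511)
199^16 = (199^8)^2 ≡ 175^2 = 30625 ≡ 405 (mod 1511)
199^28 = 199^16 · 199^8 · 199^4 ≡ 405 · 175 · 1010 ≡ 125 (mod 1511).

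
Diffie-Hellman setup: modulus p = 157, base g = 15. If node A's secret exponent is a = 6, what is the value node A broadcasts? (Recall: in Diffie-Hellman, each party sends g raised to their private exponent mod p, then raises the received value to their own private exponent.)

118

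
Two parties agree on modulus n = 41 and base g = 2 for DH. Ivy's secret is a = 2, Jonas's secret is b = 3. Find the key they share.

23

Jonas sends B = g^b mod n = 2^3 mod 41.
2^1 ≡ 2 (mod 41)
2^2 = (2^1)^2 ≡ 2^2 = 4 ≡ 4 (mod 41)
2^3 = 2^2 · 2^1 ≡ 4 · 2 ≡ 8 (mod 41).
So B = 8. Ivy then computes K = B^a mod n = 8^2 mod 41.
8^1 ≡ 8 (mod 41)
8^2 = (8^1)^2 ≡ 8^2 = 64 ≡ 23 (mod 41)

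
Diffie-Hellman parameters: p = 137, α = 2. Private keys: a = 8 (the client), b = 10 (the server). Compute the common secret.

123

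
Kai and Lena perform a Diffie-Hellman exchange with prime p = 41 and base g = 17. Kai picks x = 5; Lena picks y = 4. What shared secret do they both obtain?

Lena sends B = g^y mod p = 17^4 mod 41.
17^1 ≡ 17 (mod 41)
17^2 = (17^1)^2 ≡ 17^2 = 289 ≡ 2 (mod 41)
17^4 = (17^2)^2 ≡ 2^2 = 4 ≡ 4 (mod 41)
So B = 4. Kai then computes K = B^x mod p = 4^5 mod 41.
4^1 ≡ 4 (mod 41)
4^2 = (4^1)^2 ≡ 4^2 = 16 ≡ 16 (mod 41)
4^4 = (4^2)^2 ≡ 16^2 = 256 ≡ 10 (mod 41)
4^5 = 4^4 · 4^1 ≡ 10 · 4 ≡ 40 (mod 41).

40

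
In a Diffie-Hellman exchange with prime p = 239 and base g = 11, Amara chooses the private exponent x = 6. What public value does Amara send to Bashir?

93

Public value = 11^6 (mod 239).
11^1 ≡ 11 (mod 239)
11^2 = (11^1)^2 ≡ 11^2 = 121 ≡ 121 (mod 239)
11^4 = (11^2)^2 ≡ 121^2 = 14641 ≡ 62 (mod 239)
11^6 = 11^4 · 11^2 ≡ 62 · 121 ≡ 93 (mod 239).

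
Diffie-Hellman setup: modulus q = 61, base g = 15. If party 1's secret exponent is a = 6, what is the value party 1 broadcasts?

34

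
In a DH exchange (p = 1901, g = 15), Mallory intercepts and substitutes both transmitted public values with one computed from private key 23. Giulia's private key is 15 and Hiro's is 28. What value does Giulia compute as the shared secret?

Giulia receives Mallory's public value M = 15^23 mod 1901 instead of the honest one.
15^1 ≡ 15 (mod 1901)
15^2 = (15^1)^2 ≡ 15^2 = 225 ≡ 225 (mod 1901)
15^4 = (15^2)^2 ≡ 225^2 = 50625 ≡ 1199 (mod 1901)
15^8 = (15^4)^2 ≡ 1199^2 = 1437601 ≡ 445 (mod 1901)
15^16 = (15^8)^2 ≡ 445^2 = 198025 ≡ 321 (mod 1901)
15^23 = 15^16 · 15^4 · 15^2 · 15^1 ≡ 321 · 1199 · 225 · 15 ≡ 18 (mod 1901).
So M = 18. Giulia computes K = M^15 mod 1901.
18^1 ≡ 18 (mod 1901)
18^2 = (18^1)^2 ≡ 18^2 = 324 ≡ 324 (mod 1901)
18^4 = (18^2)^2 ≡ 324^2 = 104976 ≡ 421 (mod 1901)
18^8 = (18^4)^2 ≡ 421^2 = 177241 ≡ 448 (mod 1901)
18^15 = 18^8 · 18^4 · 18^2 · 18^1 ≡ 448 · 421 · 324 · 18 ≡ 1434 (mod 1901).

1434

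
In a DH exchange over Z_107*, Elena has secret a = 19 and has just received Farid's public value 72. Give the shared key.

94

Shared key K = 72^19 mod 107.
72^1 ≡ 72 (mod 107)
72^2 = (72^1)^2 ≡ 72^2 = 5184 ≡ 48 (mod 107)
72^4 = (72^2)^2 ≡ 48^2 = 2304 ≡ 57 (mod 107)
72^8 = (72^4)^2 ≡ 57^2 = 3249 ≡ 39 (mod 107)
72^16 = (72^8)^2 ≡ 39^2 = 1521 ≡ 23 (mod 107)
72^19 = 72^16 · 72^2 · 72^1 ≡ 23 · 48 · 72 ≡ 94 (mod 107).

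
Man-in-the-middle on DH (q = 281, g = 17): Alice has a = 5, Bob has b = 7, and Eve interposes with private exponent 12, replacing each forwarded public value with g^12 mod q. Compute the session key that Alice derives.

Alice receives Eve's public value M = 17^12 mod 281 instead of the honest one.
17^1 ≡ 17 (mod 281)
17^2 = (17^1)^2 ≡ 17^2 = 289 ≡ 8 (mod 281)
17^4 = (17^2)^2 ≡ 8^2 = 64 ≡ 64 (mod 281)
17^8 = (17^4)^2 ≡ 64^2 = 4096 ≡ 162 (mod 281)
17^12 = 17^8 · 17^4 ≡ 162 · 64 ≡ 252 (mod 281).
So M = 252. Alice computes K = M^5 mod 281.
252^1 ≡ 252 (mod 281)
252^2 = (252^1)^2 ≡ 252^2 = 63504 ≡ 279 (mod 281)
252^4 = (252^2)^2 ≡ 279^2 = 77841 ≡ 4 (mod 281)
252^5 = 252^4 · 252^1 ≡ 4 · 252 ≡ 165 (mod 281).

165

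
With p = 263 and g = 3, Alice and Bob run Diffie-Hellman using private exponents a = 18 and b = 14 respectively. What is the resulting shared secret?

Bob sends B = g^b mod p = 3^14 mod 263.
3^1 ≡ 3 (mod 263)
3^2 = (3^1)^2 ≡ 3^2 = 9 ≡ 9 (mod 263)
3^4 = (3^2)^2 ≡ 9^2 = 81 ≡ 81 (mod 263)
3^8 = (3^4)^2 ≡ 81^2 = 6561 ≡ 249 (mod 263)
3^14 = 3^8 · 3^4 · 3^2 ≡ 249 · 81 · 9 ≡ 51 (mod 263).
So B = 51. Alice then computes K = B^a mod p = 51^18 mod 263.
51^1 ≡ 51 (mod 263)
51^2 = (51^1)^2 ≡ 51^2 = 2601 ≡ 234 (mod 263)
51^4 = (51^2)^2 ≡ 234^2 = 54756 ≡ 52 (mod 263)
51^8 = (51^4)^2 ≡ 52^2 = 2704 ≡ 74 (mod 263)
51^16 = (51^8)^2 ≡ 74^2 = 5476 ≡ 216 (mod 263)
51^18 = 51^16 · 51^2 ≡ 216 · 234 ≡ 48 (mod 263).

48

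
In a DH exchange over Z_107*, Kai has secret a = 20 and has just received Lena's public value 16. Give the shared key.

76

Shared key K = 16^20 mod 107.
16^1 ≡ 16 (mod 107)
16^2 = (16^1)^2 ≡ 16^2 = 256 ≡ 42 (mod 107)
16^4 = (16^2)^2 ≡ 42^2 = 1764 ≡ 52 (mod 107)
16^8 = (16^4)^2 ≡ 52^2 = 2704 ≡ 29 (mod 107)
16^16 = (16^8)^2 ≡ 29^2 = 841 ≡ 92 (mod 107)
16^20 = 16^16 · 16^4 ≡ 92 · 52 ≡ 76 (mod 107).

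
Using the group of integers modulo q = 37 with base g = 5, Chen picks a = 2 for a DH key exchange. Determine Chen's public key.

Public value = 5^2 (mod 37).
5^1 ≡ 5 (mod 37)
5^2 = (5^1)^2 ≡ 5^2 = 25 ≡ 25 (mod 37)

25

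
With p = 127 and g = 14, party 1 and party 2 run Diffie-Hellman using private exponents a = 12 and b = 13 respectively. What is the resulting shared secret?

Party 1 sends A = g^a mod p = 14^12 mod 127.
14^1 ≡ 14 (mod 127)
14^2 = (14^1)^2 ≡ 14^2 = 196 ≡ 69 (mod 127)
14^4 = (14^2)^2 ≡ 69^2 = 4761 ≡ 62 (mod 127)
14^8 = (14^4)^2 ≡ 62^2 = 3844 ≡ 34 (mod 127)
14^12 = 14^8 · 14^4 ≡ 34 · 62 ≡ 76 (mod 127).
So A = 76. Party 2 then computes K = A^b mod p = 76^13 mod 127.
76^1 ≡ 76 (mod 127)
76^2 = (76^1)^2 ≡ 76^2 = 5776 ≡ 61 (mod 127)
76^4 = (76^2)^2 ≡ 61^2 = 3721 ≡ 38 (mod 127)
76^8 = (76^4)^2 ≡ 38^2 = 1444 ≡ 47 (mod 127)
76^13 = 76^8 · 76^4 · 76^1 ≡ 47 · 38 · 76 ≡ 100 (mod 127).

100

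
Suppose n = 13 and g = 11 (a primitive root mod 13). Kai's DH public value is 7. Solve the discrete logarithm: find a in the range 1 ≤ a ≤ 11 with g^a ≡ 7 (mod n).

5

Try successive powers of 11 modulo 13:
11^1 ≡ 11
11^2 ≡ 4
11^3 ≡ 5
11^4 ≡ 3
11^5 ≡ 7
Found: a = 5.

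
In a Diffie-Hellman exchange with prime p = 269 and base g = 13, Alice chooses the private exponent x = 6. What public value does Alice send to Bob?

Public value = 13^6 mod 269.
13^1 ≡ 13 (mod 269)
13^2 = (13^1)^2 ≡ 13^2 = 169 ≡ 169 (mod 269)
13^4 = (13^2)^2 ≡ 169^2 = 28561 ≡ 47 (mod 269)
13^6 = 13^4 · 13^2 ≡ 47 · 169 ≡ 142 (mod 269).

142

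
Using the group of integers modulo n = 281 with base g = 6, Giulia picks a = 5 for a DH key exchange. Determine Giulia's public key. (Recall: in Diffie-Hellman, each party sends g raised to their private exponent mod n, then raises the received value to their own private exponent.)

189

Public value = 6^5 mod 281.
6^1 ≡ 6 (mod 281)
6^2 = (6^1)^2 ≡ 6^2 = 36 ≡ 36 (mod 281)
6^4 = (6^2)^2 ≡ 36^2 = 1296 ≡ 172 (mod 281)
6^5 = 6^4 · 6^1 ≡ 172 · 6 ≡ 189 (mod 281).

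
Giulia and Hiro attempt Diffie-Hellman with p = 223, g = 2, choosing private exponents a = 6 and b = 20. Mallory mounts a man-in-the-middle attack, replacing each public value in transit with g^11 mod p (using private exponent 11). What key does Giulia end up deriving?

196

Giulia receives Mallory's public value M = 2^11 mod 223 instead of the honest one.
2^1 ≡ 2 (mod 223)
2^2 = (2^1)^2 ≡ 2^2 = 4 ≡ 4 (mod 223)
2^4 = (2^2)^2 ≡ 4^2 = 16 ≡ 16 (mod 223)
2^8 = (2^4)^2 ≡ 16^2 = 256 ≡ 33 (mod 223)
2^11 = 2^8 · 2^2 · 2^1 ≡ 33 · 4 · 2 ≡ 41 (mod 223).
So M = 41. Giulia computes K = M^6 mod 223.
41^1 ≡ 41 (mod 223)
41^2 = (41^1)^2 ≡ 41^2 = 1681 ≡ 120 (mod 223)
41^4 = (41^2)^2 ≡ 120^2 = 14400 ≡ 128 (mod 223)
41^6 = 41^4 · 41^2 ≡ 128 · 120 ≡ 196 (mod 223).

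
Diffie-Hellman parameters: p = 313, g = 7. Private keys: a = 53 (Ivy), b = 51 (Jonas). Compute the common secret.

Jonas sends B = g^b mod p = 7^51 mod 313.
7^1 ≡ 7 (mod 313)
7^2 = (7^1)^2 ≡ 7^2 = 49 ≡ 49 (mod 313)
7^4 = (7^2)^2 ≡ 49^2 = 2401 ≡ 210 (mod 313)
7^8 = (7^4)^2 ≡ 210^2 = 44100 ≡ 280 (mod 313)
7^16 = (7^8)^2 ≡ 280^2 = 78400 ≡ 150 (mod 313)
7^32 = (7^16)^2 ≡ 150^2 = 22500 ≡ 277 (mod 313)
7^51 = 7^32 · 7^16 · 7^2 · 7^1 ≡ 277 · 150 · 49 · 7 ≡ 134 (mod 313).
So B = 134. Ivy then computes K = B^a mod p = 134^53 mod 313.
134^1 ≡ 134 (mod 313)
134^2 = (134^1)^2 ≡ 134^2 = 17956 ≡ 115 (mod 313)
134^4 = (134^2)^2 ≡ 115^2 = 13225 ≡ 79 (mod 313)
134^8 = (134^4)^2 ≡ 79^2 = 6241 ≡ 294 (mod 313)
134^16 = (134^8)^2 ≡ 294^2 = 86436 ≡ 48 (mod 313)
134^32 = (134^16)^2 ≡ 48^2 = 2304 ≡ 113 (mod 313)
134^53 = 134^32 · 134^16 · 134^4 · 134^1 ≡ 113 · 48 · 79 · 134 ≡ 179 (mod 313).

179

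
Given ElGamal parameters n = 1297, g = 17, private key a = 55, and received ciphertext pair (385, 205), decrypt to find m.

1155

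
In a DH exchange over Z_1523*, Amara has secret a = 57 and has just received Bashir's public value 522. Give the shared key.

Shared key K = 522^57 mod 1523.
522^1 ≡ 522 (mod 1523)
522^2 = (522^1)^2 ≡ 522^2 = 272484 ≡ 1390 (mod 1523)
522^4 = (522^2)^2 ≡ 1390^2 = 1932100 ≡ 936 (mod 1523)
522^8 = (522^4)^2 ≡ 936^2 = 876096 ≡ 371 (mod 1523)
522^16 = (522^8)^2 ≡ 371^2 = 137641 ≡ 571 (mod 1523)
522^32 = (522^16)^2 ≡ 571^2 = 326041 ≡ 119 (mod 1523)
522^57 = 522^32 · 522^16 · 522^8 · 522^1 ≡ 119 · 571 · 371 · 522 ≡ 413 (mod 1523).

413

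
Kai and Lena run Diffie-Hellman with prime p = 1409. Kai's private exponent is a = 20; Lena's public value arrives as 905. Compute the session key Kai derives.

1294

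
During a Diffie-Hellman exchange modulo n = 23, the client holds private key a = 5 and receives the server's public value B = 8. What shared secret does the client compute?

16

Shared key K = 8^5 mod 23.
8^1 ≡ 8 (mod 23)
8^2 = (8^1)^2 ≡ 8^2 = 64 ≡ 18 (mod 23)
8^4 = (8^2)^2 ≡ 18^2 = 324 ≡ 2 (mod 23)
8^5 = 8^4 · 8^1 ≡ 2 · 8 ≡ 16 (mod 23).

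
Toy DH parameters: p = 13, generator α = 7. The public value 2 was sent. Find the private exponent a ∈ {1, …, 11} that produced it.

Try successive powers of 7 modulo 13:
7^1 ≡ 7
7^2 ≡ 10
7^3 ≡ 5
7^4 ≡ 9
7^5 ≡ 11
7^6 ≡ 12
7^7 ≡ 6
7^8 ≡ 3
7^9 ≡ 8
7^10 ≡ 4
7^11 ≡ 2
Found: a = 11.

11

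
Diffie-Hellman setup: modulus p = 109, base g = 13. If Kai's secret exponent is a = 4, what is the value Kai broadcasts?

3

Public value = 13^{4} \pmod{109}.
13^1 ≡ 13 (mod 109)
13^2 = (13^1)^2 ≡ 13^2 = 169 ≡ 60 (mod 109)
13^4 = (13^2)^2 ≡ 60^2 = 3600 ≡ 3 (mod 109)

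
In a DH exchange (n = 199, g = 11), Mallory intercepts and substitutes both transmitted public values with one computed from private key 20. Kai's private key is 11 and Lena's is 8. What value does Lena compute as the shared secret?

63

Lena receives Mallory's public value M = 11^20 mod 199 instead of the honest one.
11^1 ≡ 11 (mod 199)
11^2 = (11^1)^2 ≡ 11^2 = 121 ≡ 121 (mod 199)
11^4 = (11^2)^2 ≡ 121^2 = 14641 ≡ 114 (mod 199)
11^8 = (11^4)^2 ≡ 114^2 = 12996 ≡ 61 (mod 199)
11^16 = (11^8)^2 ≡ 61^2 = 3721 ≡ 139 (mod 199)
11^20 = 11^16 · 11^4 ≡ 139 · 114 ≡ 125 (mod 199).
So M = 125. Lena computes K = M^8 mod 199.
125^1 ≡ 125 (mod 199)
125^2 = (125^1)^2 ≡ 125^2 = 15625 ≡ 103 (mod 199)
125^4 = (125^2)^2 ≡ 103^2 = 10609 ≡ 62 (mod 199)
125^8 = (125^4)^2 ≡ 62^2 = 3844 ≡ 63 (mod 199)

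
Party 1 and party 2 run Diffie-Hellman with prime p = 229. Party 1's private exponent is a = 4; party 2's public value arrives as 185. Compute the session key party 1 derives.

Shared key K = 185^4 mod 229.
185^1 ≡ 185 (mod 229)
185^2 = (185^1)^2 ≡ 185^2 = 34225 ≡ 104 (mod 229)
185^4 = (185^2)^2 ≡ 104^2 = 10816 ≡ 53 (mod 229)

53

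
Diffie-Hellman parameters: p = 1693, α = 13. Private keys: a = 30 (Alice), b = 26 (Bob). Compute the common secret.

1572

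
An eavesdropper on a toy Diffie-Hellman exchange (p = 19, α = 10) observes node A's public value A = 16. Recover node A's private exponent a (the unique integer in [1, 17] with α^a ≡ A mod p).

14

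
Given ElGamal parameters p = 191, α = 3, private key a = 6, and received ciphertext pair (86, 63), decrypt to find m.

123

Shared mask s = c₁^a mod p = 86^6 mod 191.
86^1 ≡ 86 (mod 191)
86^2 = (86^1)^2 ≡ 86^2 = 7396 ≡ 138 (mod 191)
86^4 = (86^2)^2 ≡ 138^2 = 19044 ≡ 135 (mod 191)
86^6 = 86^4 · 86^2 ≡ 135 · 138 ≡ 103 (mod 191).
So s = 103; s⁻¹ ≡ 102 (mod 191).
m = c₂ · s⁻¹ mod 191 = 63 · 102 mod 191 = 123.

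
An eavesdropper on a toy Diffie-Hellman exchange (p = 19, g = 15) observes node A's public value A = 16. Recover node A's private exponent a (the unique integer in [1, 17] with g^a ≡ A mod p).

2

Try successive powers of 15 modulo 19:
15^1 ≡ 15
15^2 ≡ 16
Found: a = 2.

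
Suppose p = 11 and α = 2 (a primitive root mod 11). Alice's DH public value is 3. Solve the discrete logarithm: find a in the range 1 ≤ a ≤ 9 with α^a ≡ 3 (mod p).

Try successive powers of 2 modulo 11:
2^1 ≡ 2
2^2 ≡ 4
2^3 ≡ 8
2^4 ≡ 5
2^5 ≡ 10
2^6 ≡ 9
2^7 ≡ 7
2^8 ≡ 3
Found: a = 8.

8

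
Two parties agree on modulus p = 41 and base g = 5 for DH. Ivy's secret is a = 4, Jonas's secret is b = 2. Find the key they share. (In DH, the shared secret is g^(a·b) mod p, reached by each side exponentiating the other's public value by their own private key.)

Jonas sends B = g^b mod p = 5^2 mod 41.
5^1 ≡ 5 (mod 41)
5^2 = (5^1)^2 ≡ 5^2 = 25 ≡ 25 (mod 41)
So B = 25. Ivy then computes K = B^a mod p = 25^4 mod 41.
25^1 ≡ 25 (mod 41)
25^2 = (25^1)^2 ≡ 25^2 = 625 ≡ 10 (mod 41)
25^4 = (25^2)^2 ≡ 10^2 = 100 ≡ 18 (mod 41)

18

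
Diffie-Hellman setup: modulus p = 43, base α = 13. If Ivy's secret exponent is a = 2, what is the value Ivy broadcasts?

Public value = 13^2 mod 43.
13^1 ≡ 13 (mod 43)
13^2 = (13^1)^2 ≡ 13^2 = 169 ≡ 40 (mod 43)

40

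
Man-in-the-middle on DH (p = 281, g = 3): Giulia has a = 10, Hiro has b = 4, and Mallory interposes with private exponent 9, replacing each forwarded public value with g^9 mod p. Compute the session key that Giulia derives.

Giulia receives Mallory's public value M = 3^9 mod 281 instead of the honest one.
3^1 ≡ 3 (mod 281)
3^2 = (3^1)^2 ≡ 3^2 = 9 ≡ 9 (mod 281)
3^4 = (3^2)^2 ≡ 9^2 = 81 ≡ 81 (mod 281)
3^8 = (3^4)^2 ≡ 81^2 = 6561 ≡ 98 (mod 281)
3^9 = 3^8 · 3^1 ≡ 98 · 3 ≡ 13 (mod 281).
So M = 13. Giulia computes K = M^10 mod 281.
13^1 ≡ 13 (mod 281)
13^2 = (13^1)^2 ≡ 13^2 = 169 ≡ 169 (mod 281)
13^4 = (13^2)^2 ≡ 169^2 = 28561 ≡ 180 (mod 281)
13^8 = (13^4)^2 ≡ 180^2 = 32400 ≡ 85 (mod 281)
13^10 = 13^8 · 13^2 ≡ 85 · 169 ≡ 34 (mod 281).

34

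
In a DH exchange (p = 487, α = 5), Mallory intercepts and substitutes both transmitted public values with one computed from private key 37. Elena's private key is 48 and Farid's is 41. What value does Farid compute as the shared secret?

203

Farid receives Mallory's public value M = 5^37 mod 487 instead of the honest one.
5^1 ≡ 5 (mod 487)
5^2 = (5^1)^2 ≡ 5^2 = 25 ≡ 25 (mod 487)
5^4 = (5^2)^2 ≡ 25^2 = 625 ≡ 138 (mod 487)
5^8 = (5^4)^2 ≡ 138^2 = 19044 ≡ 51 (mod 487)
5^16 = (5^8)^2 ≡ 51^2 = 2601 ≡ 166 (mod 487)
5^32 = (5^16)^2 ≡ 166^2 = 27556 ≡ 284 (mod 487)
5^37 = 5^32 · 5^4 · 5^1 ≡ 284 · 138 · 5 ≡ 186 (mod 487).
So M = 186. Farid computes K = M^41 mod 487.
186^1 ≡ 186 (mod 487)
186^2 = (186^1)^2 ≡ 186^2 = 34596 ≡ 19 (mod 487)
186^4 = (186^2)^2 ≡ 19^2 = 361 ≡ 361 (mod 487)
186^8 = (186^4)^2 ≡ 361^2 = 130321 ≡ 292 (mod 487)
186^16 = (186^8)^2 ≡ 292^2 = 85264 ≡ 39 (mod 487)
186^32 = (186^16)^2 ≡ 39^2 = 1521 ≡ 60 (mod 487)
186^41 = 186^32 · 186^8 · 186^1 ≡ 60 · 292 · 186 ≡ 203 (mod 487).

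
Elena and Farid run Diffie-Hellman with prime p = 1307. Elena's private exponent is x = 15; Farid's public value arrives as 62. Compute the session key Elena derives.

Shared key K = 62^15 mod 1307.
62^1 ≡ 62 (mod 1307)
62^2 = (62^1)^2 ≡ 62^2 = 3844 ≡ 1230 (mod 1307)
62^4 = (62^2)^2 ≡ 1230^2 = 1512900 ≡ 701 (mod 1307)
62^8 = (62^4)^2 ≡ 701^2 = 491401 ≡ 1276 (mod 1307)
62^15 = 62^8 · 62^4 · 62^2 · 62^1 ≡ 1276 · 701 · 1230 · 62 ≡ 669 (mod 1307).

669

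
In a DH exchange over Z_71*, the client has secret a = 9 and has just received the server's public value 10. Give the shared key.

Shared key K = 10^9 mod 71.
10^1 ≡ 10 (mod 71)
10^2 = (10^1)^2 ≡ 10^2 = 100 ≡ 29 (mod 71)
10^4 = (10^2)^2 ≡ 29^2 = 841 ≡ 60 (mod 71)
10^8 = (10^4)^2 ≡ 60^2 = 3600 ≡ 50 (mod 71)
10^9 = 10^8 · 10^1 ≡ 50 · 10 ≡ 3 (mod 71).

3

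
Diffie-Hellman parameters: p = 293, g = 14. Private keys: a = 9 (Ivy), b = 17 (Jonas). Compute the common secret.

15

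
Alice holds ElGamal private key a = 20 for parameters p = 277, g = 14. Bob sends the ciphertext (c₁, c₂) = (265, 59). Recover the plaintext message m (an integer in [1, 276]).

83

Shared mask s = c₁^a mod p = 265^20 mod 277.
265^1 ≡ 265 (mod 277)
265^2 = (265^1)^2 ≡ 265^2 = 70225 ≡ 144 (mod 277)
265^4 = (265^2)^2 ≡ 144^2 = 20736 ≡ 238 (mod 277)
265^8 = (265^4)^2 ≡ 238^2 = 56644 ≡ 136 (mod 277)
265^16 = (265^8)^2 ≡ 136^2 = 18496 ≡ 214 (mod 277)
265^20 = 265^16 · 265^4 ≡ 214 · 238 ≡ 241 (mod 277).
So s = 241; s⁻¹ ≡ 100 (mod 277).
m = c₂ · s⁻¹ mod 277 = 59 · 100 mod 277 = 83.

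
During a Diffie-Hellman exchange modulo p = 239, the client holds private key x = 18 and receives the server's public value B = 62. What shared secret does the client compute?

54

Shared key K = 62^18 mod 239.
62^1 ≡ 62 (mod 239)
62^2 = (62^1)^2 ≡ 62^2 = 3844 ≡ 20 (mod 239)
62^4 = (62^2)^2 ≡ 20^2 = 400 ≡ 161 (mod 239)
62^8 = (62^4)^2 ≡ 161^2 = 25921 ≡ 109 (mod 239)
62^16 = (62^8)^2 ≡ 109^2 = 11881 ≡ 170 (mod 239)
62^18 = 62^16 · 62^2 ≡ 170 · 20 ≡ 54 (mod 239).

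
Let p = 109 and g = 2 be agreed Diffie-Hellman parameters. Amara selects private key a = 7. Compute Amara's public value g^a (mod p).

Public value = 2^7 (mod 109).
2^1 ≡ 2 (mod 109)
2^2 = (2^1)^2 ≡ 2^2 = 4 ≡ 4 (mod 109)
2^4 = (2^2)^2 ≡ 4^2 = 16 ≡ 16 (mod 109)
2^7 = 2^4 · 2^2 · 2^1 ≡ 16 · 4 · 2 ≡ 19 (mod 109).

19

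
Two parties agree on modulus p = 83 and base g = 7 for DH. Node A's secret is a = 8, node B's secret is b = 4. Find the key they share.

Node B sends B = g^b mod p = 7^4 mod 83.
7^1 ≡ 7 (mod 83)
7^2 = (7^1)^2 ≡ 7^2 = 49 ≡ 49 (mod 83)
7^4 = (7^2)^2 ≡ 49^2 = 2401 ≡ 77 (mod 83)
So B = 77. Node A then computes K = B^a mod p = 77^8 mod 83.
77^1 ≡ 77 (mod 83)
77^2 = (77^1)^2 ≡ 77^2 = 5929 ≡ 36 (mod 83)
77^4 = (77^2)^2 ≡ 36^2 = 1296 ≡ 51 (mod 83)
77^8 = (77^4)^2 ≡ 51^2 = 2601 ≡ 28 (mod 83)

28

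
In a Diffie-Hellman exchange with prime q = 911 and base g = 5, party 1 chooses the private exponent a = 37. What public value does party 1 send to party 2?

Public value = 5^37 mod 911.
5^1 ≡ 5 (mod 911)
5^2 = (5^1)^2 ≡ 5^2 = 25 ≡ 25 (mod 911)
5^4 = (5^2)^2 ≡ 25^2 = 625 ≡ 625 (mod 911)
5^8 = (5^4)^2 ≡ 625^2 = 390625 ≡ 717 (mod 911)
5^16 = (5^8)^2 ≡ 717^2 = 514089 ≡ 285 (mod 911)
5^32 = (5^16)^2 ≡ 285^2 = 81225 ≡ 146 (mod 911)
5^37 = 5^32 · 5^4 · 5^1 ≡ 146 · 625 · 5 ≡ 750 (mod 911).

750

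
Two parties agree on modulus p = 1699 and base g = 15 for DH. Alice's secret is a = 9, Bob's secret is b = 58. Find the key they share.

863

Alice sends A = g^a mod p = 15^9 mod 1699.
15^1 ≡ 15 (mod 1699)
15^2 = (15^1)^2 ≡ 15^2 = 225 ≡ 225 (mod 1699)
15^4 = (15^2)^2 ≡ 225^2 = 50625 ≡ 1354 (mod 1699)
15^8 = (15^4)^2 ≡ 1354^2 = 1833316 ≡ 95 (mod 1699)
15^9 = 15^8 · 15^1 ≡ 95 · 15 ≡ 1425 (mod 1699).
So A = 1425. Bob then computes K = A^b mod p = 1425^58 mod 1699.
1425^1 ≡ 1425 (mod 1699)
1425^2 = (1425^1)^2 ≡ 1425^2 = 2030625 ≡ 320 (mod 1699)
1425^4 = (1425^2)^2 ≡ 320^2 = 102400 ≡ 460 (mod 1699)
1425^8 = (1425^4)^2 ≡ 460^2 = 211600 ≡ 924 (mod 1699)
1425^16 = (1425^8)^2 ≡ 924^2 = 853776 ≡ 878 (mod 1699)
1425^32 = (1425^16)^2 ≡ 878^2 = 770884 ≡ 1237 (mod 1699)
1425^58 = 1425^32 · 1425^16 · 1425^8 · 1425^2 ≡ 1237 · 878 · 924 · 320 ≡ 863 (mod 1699).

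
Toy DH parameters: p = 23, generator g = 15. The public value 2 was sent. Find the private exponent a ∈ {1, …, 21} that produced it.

Try successive powers of 15 modulo 23:
15^1 ≡ 15
15^2 ≡ 18
15^3 ≡ 17
15^4 ≡ 2
Found: a = 4.

4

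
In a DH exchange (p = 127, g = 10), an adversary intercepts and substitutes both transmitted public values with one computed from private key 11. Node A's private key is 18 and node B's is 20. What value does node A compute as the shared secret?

Node A receives an adversary's public value M = 10^11 mod 127 instead of the honest one.
10^1 ≡ 10 (mod 127)
10^2 = (10^1)^2 ≡ 10^2 = 100 ≡ 100 (mod 127)
10^4 = (10^2)^2 ≡ 100^2 = 10000 ≡ 94 (mod 127)
10^8 = (10^4)^2 ≡ 94^2 = 8836 ≡ 73 (mod 127)
10^11 = 10^8 · 10^2 · 10^1 ≡ 73 · 100 · 10 ≡ 102 (mod 127).
So M = 102. Node A computes K = M^18 mod 127.
102^1 ≡ 102 (mod 127)
102^2 = (102^1)^2 ≡ 102^2 = 10404 ≡ 117 (mod 127)
102^4 = (102^2)^2 ≡ 117^2 = 13689 ≡ 100 (mod 127)
102^8 = (102^4)^2 ≡ 100^2 = 10000 ≡ 94 (mod 127)
102^16 = (102^8)^2 ≡ 94^2 = 8836 ≡ 73 (mod 127)
102^18 = 102^16 · 102^2 ≡ 73 · 117 ≡ 32 (mod 127).

32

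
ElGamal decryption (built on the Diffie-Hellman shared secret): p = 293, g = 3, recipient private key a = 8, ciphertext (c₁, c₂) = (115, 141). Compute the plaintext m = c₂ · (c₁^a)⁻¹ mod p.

206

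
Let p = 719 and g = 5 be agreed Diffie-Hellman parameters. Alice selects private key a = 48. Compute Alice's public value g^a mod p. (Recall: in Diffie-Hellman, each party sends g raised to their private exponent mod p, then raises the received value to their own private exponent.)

Public value = 5^48 mod 719.
5^1 ≡ 5 (mod 719)
5^2 = (5^1)^2 ≡ 5^2 = 25 ≡ 25 (mod 719)
5^4 = (5^2)^2 ≡ 25^2 = 625 ≡ 625 (mod 719)
5^8 = (5^4)^2 ≡ 625^2 = 390625 ≡ 208 (mod 719)
5^16 = (5^8)^2 ≡ 208^2 = 43264 ≡ 124 (mod 719)
5^32 = (5^16)^2 ≡ 124^2 = 15376 ≡ 277 (mod 719)
5^48 = 5^32 · 5^16 ≡ 277 · 124 ≡ 555 (mod 719).

555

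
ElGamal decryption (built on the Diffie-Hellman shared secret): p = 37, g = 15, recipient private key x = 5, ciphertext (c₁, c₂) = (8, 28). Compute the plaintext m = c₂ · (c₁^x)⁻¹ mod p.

Shared mask s = c₁^x mod p = 8^5 mod 37.
8^1 ≡ 8 (mod 37)
8^2 = (8^1)^2 ≡ 8^2 = 64 ≡ 27 (mod 37)
8^4 = (8^2)^2 ≡ 27^2 = 729 ≡ 26 (mod 37)
8^5 = 8^4 · 8^1 ≡ 26 · 8 ≡ 23 (mod 37).
So s = 23; s⁻¹ ≡ 29 (mod 37).
m = c₂ · s⁻¹ mod 37 = 28 · 29 mod 37 = 35.

35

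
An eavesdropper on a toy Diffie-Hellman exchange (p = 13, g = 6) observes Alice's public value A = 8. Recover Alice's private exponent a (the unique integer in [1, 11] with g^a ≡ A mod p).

3

Try successive powers of 6 modulo 13:
6^1 ≡ 6
6^2 ≡ 10
6^3 ≡ 8
Found: a = 3.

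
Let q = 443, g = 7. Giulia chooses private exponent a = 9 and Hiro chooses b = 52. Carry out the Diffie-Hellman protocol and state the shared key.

Hiro sends B = g^b mod q = 7^52 mod 443.
7^1 ≡ 7 (mod 443)
7^2 = (7^1)^2 ≡ 7^2 = 49 ≡ 49 (mod 443)
7^4 = (7^2)^2 ≡ 49^2 = 2401 ≡ 186 (mod 443)
7^8 = (7^4)^2 ≡ 186^2 = 34596 ≡ 42 (mod 443)
7^16 = (7^8)^2 ≡ 42^2 = 1764 ≡ 435 (mod 443)
7^32 = (7^16)^2 ≡ 435^2 = 189225 ≡ 64 (mod 443)
7^52 = 7^32 · 7^16 · 7^4 ≡ 64 · 435 · 186 ≡ 13 (mod 443).
So B = 13. Giulia then computes K = B^a mod q = 13^9 mod 443.
13^1 ≡ 13 (mod 443)
13^2 = (13^1)^2 ≡ 13^2 = 169 ≡ 169 (mod 443)
13^4 = (13^2)^2 ≡ 169^2 = 28561 ≡ 209 (mod 443)
13^8 = (13^4)^2 ≡ 209^2 = 43681 ≡ 267 (mod 443)
13^9 = 13^8 · 13^1 ≡ 267 · 13 ≡ 370 (mod 443).

370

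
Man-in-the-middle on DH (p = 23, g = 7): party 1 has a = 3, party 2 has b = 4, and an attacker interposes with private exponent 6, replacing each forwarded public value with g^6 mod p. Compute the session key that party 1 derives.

Party 1 receives an attacker's public value M = 7^6 mod 23 instead of the honest one.
7^1 ≡ 7 (mod 23)
7^2 = (7^1)^2 ≡ 7^2 = 49 ≡ 3 (mod 23)
7^4 = (7^2)^2 ≡ 3^2 = 9 ≡ 9 (mod 23)
7^6 = 7^4 · 7^2 ≡ 9 · 3 ≡ 4 (mod 23).
So M = 4. Party 1 computes K = M^3 mod 23.
4^1 ≡ 4 (mod 23)
4^2 = (4^1)^2 ≡ 4^2 = 16 ≡ 16 (mod 23)
4^3 = 4^2 · 4^1 ≡ 16 · 4 ≡ 18 (mod 23).

18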